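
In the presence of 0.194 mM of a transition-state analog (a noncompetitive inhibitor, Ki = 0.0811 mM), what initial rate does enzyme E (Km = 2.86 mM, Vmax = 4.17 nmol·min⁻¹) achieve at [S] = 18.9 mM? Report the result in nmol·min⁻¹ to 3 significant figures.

α = 1 + [I]/Ki = 1 + 0.194/0.0811 = 3.392.
For a noncompetitive inhibitor, Vmax is reduced to Vmax/α while Km is unchanged: Km,app = 2.86 mM, Vmax,app = 1.23 nmol·min⁻¹.
v = Vmax,app·[S]/(Km,app + [S]) = 1.23 × 18.9/(2.86 + 18.9) = 1.07 nmol·min⁻¹.

1.07 nmol·min⁻¹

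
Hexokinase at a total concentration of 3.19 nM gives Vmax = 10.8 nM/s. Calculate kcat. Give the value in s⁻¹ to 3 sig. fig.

kcat = Vmax/[E]total = 10.8 nM/s / 3.19 nM = 3.39 s⁻¹.

3.39 s⁻¹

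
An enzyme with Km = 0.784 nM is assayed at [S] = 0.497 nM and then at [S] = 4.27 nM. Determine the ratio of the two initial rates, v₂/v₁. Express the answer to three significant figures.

2.18

Since Vmax cancels, v₂/v₁ = [S]₂(Km+[S]₁) / [S]₁(Km+[S]₂).
= 4.27×(0.784+0.497) / (0.497×(0.784+4.27)) = 5.470/2.512 = 2.18.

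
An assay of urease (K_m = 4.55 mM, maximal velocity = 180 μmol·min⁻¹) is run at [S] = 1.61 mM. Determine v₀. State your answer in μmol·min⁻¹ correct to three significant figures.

[S]/(Km+[S]) = 1.61/6.160 = 0.2614, the fractional saturation.
v = 0.2614 × Vmax = 0.2614 × 180 = 47.0 μmol·min⁻¹.

47.0 μmol·min⁻¹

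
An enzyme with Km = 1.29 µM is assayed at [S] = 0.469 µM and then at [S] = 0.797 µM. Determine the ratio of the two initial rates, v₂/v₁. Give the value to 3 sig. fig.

The fractional saturations are [S]/(Km+[S]) = 0.469/1.759 = 0.2666 and 0.797/2.087 = 0.3819.
v₂/v₁ is just their ratio: 0.3819/0.2666 = 1.43.

1.43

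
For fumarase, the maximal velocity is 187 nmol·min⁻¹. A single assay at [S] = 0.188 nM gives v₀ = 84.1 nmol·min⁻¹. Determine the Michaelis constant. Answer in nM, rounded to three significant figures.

From v = Vmax[S]/(Km+[S]), Km = [S](Vmax − v)/v.
Km = 0.188 × (187 − 84.1) / 84.1 = 19.35/84.1 = 0.230 nM.

0.230 nM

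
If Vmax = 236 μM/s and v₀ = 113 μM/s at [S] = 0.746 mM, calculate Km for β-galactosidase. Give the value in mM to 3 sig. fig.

0.812 mM

From v = Vmax[S]/(Km+[S]), Km = [S](Vmax − v)/v.
Km = 0.746 × (236 − 113) / 113 = 91.76/113 = 0.812 mM.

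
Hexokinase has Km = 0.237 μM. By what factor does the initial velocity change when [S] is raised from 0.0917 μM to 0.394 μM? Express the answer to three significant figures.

2.24

Since Vmax cancels, v₂/v₁ = [S]₂(Km+[S]₁) / [S]₁(Km+[S]₂).
= 0.394×(0.237+0.0917) / (0.0917×(0.237+0.394)) = 0.1295/0.05786 = 2.24.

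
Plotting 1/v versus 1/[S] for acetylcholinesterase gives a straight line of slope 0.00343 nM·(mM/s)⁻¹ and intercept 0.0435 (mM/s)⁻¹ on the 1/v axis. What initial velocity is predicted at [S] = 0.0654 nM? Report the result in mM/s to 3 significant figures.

The y-intercept is 1/Vmax, so Vmax = 1/0.0435 = 23.0 mM/s.
The slope is Km/Vmax, so Km = 0.00343 × 23.0 = 0.0789 nM.
Then v = 23.0 × 0.0654/(0.0789 + 0.0654) = 10.4 mM/s.

10.4 mM/s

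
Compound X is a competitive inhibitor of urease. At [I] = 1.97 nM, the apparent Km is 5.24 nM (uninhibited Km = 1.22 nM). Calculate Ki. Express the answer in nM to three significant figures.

0.598 nM

Competitive: Km,app = α·Km with α = 1 + [I]/Ki.
α = Km,app/Km = 5.24/1.22 = 4.295.
Ki = [I]/(α − 1) = 1.97/3.295 = 0.598 nM.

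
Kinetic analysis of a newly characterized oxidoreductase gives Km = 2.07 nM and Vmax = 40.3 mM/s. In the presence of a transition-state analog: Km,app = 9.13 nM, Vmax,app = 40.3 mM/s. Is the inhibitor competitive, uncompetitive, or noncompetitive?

Km increases (2.07 → 9.13 nM) while Vmax is unchanged — the hallmark of competitive inhibition.

competitive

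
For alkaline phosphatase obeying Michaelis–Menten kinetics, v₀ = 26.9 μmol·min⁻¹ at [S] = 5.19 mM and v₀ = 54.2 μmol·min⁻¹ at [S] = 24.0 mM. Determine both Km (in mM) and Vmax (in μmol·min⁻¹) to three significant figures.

From v = Vmax[S]/(Km+[S]), each point gives Vmax = v(Km+[S])/[S].
Equating: 26.9(Km+5.19)/5.19 = 54.2(Km+24.0)/24.0.
5.183·Km + 26.9 = 2.258·Km + 54.2, so (5.183 − 2.258)·Km = 54.2 − 26.9.
Km = 27.30/2.925 = 9.33 mM; then Vmax = 26.9(9.33+5.19)/5.19 = 75.3 μmol·min⁻¹.

Km = 9.33 mM; Vmax = 75.3 μmol·min⁻¹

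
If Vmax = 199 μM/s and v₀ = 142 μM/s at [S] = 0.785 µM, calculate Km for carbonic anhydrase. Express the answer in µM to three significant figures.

v/Vmax = 142/199 = 0.7136 = [S]/(Km+[S]).
So Km + [S] = [S]/0.7136 = 1.100 µM, giving Km = 1.100 − 0.785 = 0.315 µM.

0.315 µM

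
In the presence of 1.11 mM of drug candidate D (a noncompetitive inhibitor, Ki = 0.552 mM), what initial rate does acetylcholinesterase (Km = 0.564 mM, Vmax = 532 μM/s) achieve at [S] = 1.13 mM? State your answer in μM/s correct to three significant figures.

118 μM/s

With α = 1 + [I]/Ki = 1 + 1.11/0.552 = 3.011, the noncompetitive rate law is v = (Vmax/α)·[S] / (Km + [S]).
v = (532/3.011)×1.13 / (0.564 + 1.13) = 199.7/1.694 = 118 μM/s.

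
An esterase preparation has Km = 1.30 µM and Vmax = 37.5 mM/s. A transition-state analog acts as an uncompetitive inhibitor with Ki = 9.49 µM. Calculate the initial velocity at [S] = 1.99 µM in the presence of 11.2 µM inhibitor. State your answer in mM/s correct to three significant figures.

α = 1 + [I]/Ki = 1 + 11.2/9.49 = 2.180.
For an uncompetitive inhibitor, both parameters are divided by α, giving Vmax/α and Km/α: Km,app = 0.596 µM, Vmax,app = 17.2 mM/s.
v = Vmax,app·[S]/(Km,app + [S]) = 17.2 × 1.99/(0.596 + 1.99) = 13.2 mM/s.

13.2 mM/s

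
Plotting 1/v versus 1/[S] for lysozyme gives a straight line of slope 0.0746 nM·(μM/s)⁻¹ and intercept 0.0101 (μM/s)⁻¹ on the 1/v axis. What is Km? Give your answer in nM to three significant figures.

7.39 nM

y-intercept = 1/Vmax ⇒ Vmax = 99.0 μM/s; slope = Km/Vmax ⇒ Km = slope × Vmax.
Km = 0.0746 × 99.0 = 7.39 nM.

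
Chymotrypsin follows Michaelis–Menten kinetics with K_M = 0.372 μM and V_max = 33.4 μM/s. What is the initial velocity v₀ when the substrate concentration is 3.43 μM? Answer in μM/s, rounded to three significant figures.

30.1 μM/s

v = Vmax·[S]/(Km + [S]) = 33.4 × 3.43 / (0.372 + 3.43)
  = 114.6 / 3.802 = 30.1 μM/s.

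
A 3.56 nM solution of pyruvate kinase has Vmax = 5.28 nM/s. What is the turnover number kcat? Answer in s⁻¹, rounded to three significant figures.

kcat = Vmax/[E]total = 5.28 nM/s / 3.56 nM = 1.48 s⁻¹.

1.48 s⁻¹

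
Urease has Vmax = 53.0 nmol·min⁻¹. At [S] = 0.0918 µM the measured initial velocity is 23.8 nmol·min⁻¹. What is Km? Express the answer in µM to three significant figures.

From v = Vmax[S]/(Km+[S]), Km = [S](Vmax − v)/v.
Km = 0.0918 × (53.0 − 23.8) / 23.8 = 2.681/23.8 = 0.113 µM.

0.113 µM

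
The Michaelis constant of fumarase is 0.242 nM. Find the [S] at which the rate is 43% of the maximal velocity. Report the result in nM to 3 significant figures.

0.183 nM

v/Vmax = [S]/(Km+[S]) = 0.43, so [S] = Km·0.43/(1 − 0.43) = 0.242 × 0.7544.
[S] = 0.183 nM.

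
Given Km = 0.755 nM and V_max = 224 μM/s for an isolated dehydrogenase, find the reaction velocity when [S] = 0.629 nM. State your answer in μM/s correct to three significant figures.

[S]/(Km+[S]) = 0.629/1.384 = 0.4545, the fractional saturation.
v = 0.4545 × Vmax = 0.4545 × 224 = 102 μM/s.

102 μM/s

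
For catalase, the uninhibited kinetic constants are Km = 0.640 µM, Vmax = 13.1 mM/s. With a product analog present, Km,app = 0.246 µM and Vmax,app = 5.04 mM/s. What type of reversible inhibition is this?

uncompetitive

Both Km and Vmax decrease by the same factor (~2.60-fold) — characteristic of uncompetitive inhibition.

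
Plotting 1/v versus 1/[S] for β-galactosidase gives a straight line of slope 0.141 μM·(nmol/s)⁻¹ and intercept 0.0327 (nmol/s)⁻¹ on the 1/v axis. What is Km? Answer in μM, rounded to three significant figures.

y-intercept = 1/Vmax ⇒ Vmax = 30.6 nmol/s; slope = Km/Vmax ⇒ Km = slope × Vmax.
Km = 0.141 × 30.6 = 4.31 μM.

4.31 μM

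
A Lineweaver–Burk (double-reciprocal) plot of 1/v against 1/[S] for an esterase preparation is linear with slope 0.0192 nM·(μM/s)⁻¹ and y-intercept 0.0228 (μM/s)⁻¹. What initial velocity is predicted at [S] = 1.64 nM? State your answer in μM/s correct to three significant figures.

29.0 μM/s

The y-intercept is 1/Vmax, so Vmax = 1/0.0228 = 43.9 μM/s.
The slope is Km/Vmax, so Km = 0.0192 × 43.9 = 0.842 nM.
Then v = 43.9 × 1.64/(0.842 + 1.64) = 29.0 μM/s.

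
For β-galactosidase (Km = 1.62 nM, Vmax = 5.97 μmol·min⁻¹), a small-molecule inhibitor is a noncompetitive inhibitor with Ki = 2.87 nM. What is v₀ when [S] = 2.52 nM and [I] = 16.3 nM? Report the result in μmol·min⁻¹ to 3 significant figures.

With α = 1 + [I]/Ki = 1 + 16.3/2.87 = 6.679, the noncompetitive rate law is v = (Vmax/α)·[S] / (Km + [S]).
v = (5.97/6.679)×2.52 / (1.62 + 2.52) = 2.252/4.140 = 0.544 μmol·min⁻¹.

0.544 μmol·min⁻¹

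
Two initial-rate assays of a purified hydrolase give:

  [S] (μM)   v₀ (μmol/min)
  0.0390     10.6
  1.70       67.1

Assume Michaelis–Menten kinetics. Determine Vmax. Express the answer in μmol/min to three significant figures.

76.7 μmol/min

In reciprocal form, 1/v = (Km/Vmax)·(1/[S]) + 1/Vmax. The two points give (1/[S], 1/v) = (25.64, 0.09434) and (0.5882, 0.01490).
Slope = (0.09434 − 0.01490)/(25.64 − 0.5882) = 0.003171; intercept = 0.09434 − 0.003171×25.64 = 0.01304.
Vmax = 1/intercept = 76.7 μmol/min; Km = slope × Vmax = 0.003171 × 76.7 = 0.243 μM.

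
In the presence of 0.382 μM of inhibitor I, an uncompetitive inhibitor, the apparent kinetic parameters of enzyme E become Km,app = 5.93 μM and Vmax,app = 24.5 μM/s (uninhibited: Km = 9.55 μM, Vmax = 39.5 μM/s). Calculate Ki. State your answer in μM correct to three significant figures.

Uncompetitive: Vmax,app = Vmax/α (and Km,app = Km/α) with α = 1 + [I]/Ki.
α = Vmax/Vmax,app = 39.5/24.5 = 1.612.
Ki = [I]/(α − 1) = 0.382/0.6122 = 0.624 μM.

0.624 μM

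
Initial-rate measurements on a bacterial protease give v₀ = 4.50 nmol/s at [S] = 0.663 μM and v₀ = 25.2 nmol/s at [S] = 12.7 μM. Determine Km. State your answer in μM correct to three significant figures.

4.31 μM

From v = Vmax[S]/(Km+[S]), each point gives Vmax = v(Km+[S])/[S].
Equating: 4.50(Km+0.663)/0.663 = 25.2(Km+12.7)/12.7.
6.787·Km + 4.50 = 1.984·Km + 25.2, so (6.787 − 1.984)·Km = 25.2 − 4.50.
Km = 20.70/4.803 = 4.31 μM; then Vmax = 4.50(4.31+0.663)/0.663 = 33.8 nmol/s.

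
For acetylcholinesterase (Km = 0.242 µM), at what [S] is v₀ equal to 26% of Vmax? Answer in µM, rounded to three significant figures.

v/Vmax = [S]/(Km+[S]) = 0.26, so [S] = Km·0.26/(1 − 0.26) = 0.242 × 0.3514.
[S] = 0.0850 µM.

0.0850 µM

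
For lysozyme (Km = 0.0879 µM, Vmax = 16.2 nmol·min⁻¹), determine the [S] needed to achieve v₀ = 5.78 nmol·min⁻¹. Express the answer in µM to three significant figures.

Rearranging v = Vmax[S]/(Km+[S]) gives [S] = Km·v/(Vmax − v).
[S] = 0.0879 × 5.78 / (16.2 − 5.78) = 0.5081/10.42 = 0.0488 µM.

0.0488 µM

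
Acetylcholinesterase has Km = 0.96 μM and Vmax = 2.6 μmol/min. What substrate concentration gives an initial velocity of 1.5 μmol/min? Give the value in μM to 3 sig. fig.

The required fractional saturation is v/Vmax = 1.5/2.6 = 0.5769.
Then [S]/(Km+[S]) = 0.5769 ⇒ [S] = 0.96 × 0.5769/(1 − 0.5769) = 1.31 μM.

1.31 μM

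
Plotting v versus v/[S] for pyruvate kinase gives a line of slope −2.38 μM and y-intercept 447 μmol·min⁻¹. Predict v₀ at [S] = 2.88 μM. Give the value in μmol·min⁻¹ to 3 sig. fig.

245 μmol·min⁻¹

In the Eadie–Hofstee form v = Vmax − Km·(v/[S]), the slope is −Km and the intercept is Vmax, so Km = 2.38 μM and Vmax = 447 μmol·min⁻¹.
v = 447 × 2.88/(2.38 + 2.88) = 245 μmol·min⁻¹.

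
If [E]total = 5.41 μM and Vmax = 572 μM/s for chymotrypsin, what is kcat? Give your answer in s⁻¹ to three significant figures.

kcat = Vmax/[E]total = 572 μM/s / 5.41 μM = 106 s⁻¹.

106 s⁻¹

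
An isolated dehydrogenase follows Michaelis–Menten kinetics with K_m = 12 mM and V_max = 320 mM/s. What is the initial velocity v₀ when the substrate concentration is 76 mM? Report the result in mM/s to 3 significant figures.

v = Vmax·[S]/(Km + [S]) = 320 × 76 / (12 + 76)
  = 24320 / 88.00 = 276 mM/s.

276 mM/s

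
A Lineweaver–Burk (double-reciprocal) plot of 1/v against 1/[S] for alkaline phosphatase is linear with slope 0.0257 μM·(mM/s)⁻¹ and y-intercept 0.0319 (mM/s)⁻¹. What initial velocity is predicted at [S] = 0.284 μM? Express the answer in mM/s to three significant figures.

The y-intercept is 1/Vmax, so Vmax = 1/0.0319 = 31.3 mM/s.
The slope is Km/Vmax, so Km = 0.0257 × 31.3 = 0.806 μM.
Then v = 31.3 × 0.284/(0.806 + 0.284) = 8.17 mM/s.

8.17 mM/s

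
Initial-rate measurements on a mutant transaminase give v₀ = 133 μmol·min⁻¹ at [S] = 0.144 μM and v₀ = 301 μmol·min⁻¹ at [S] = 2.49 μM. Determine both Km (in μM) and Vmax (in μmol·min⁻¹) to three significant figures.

From v = Vmax[S]/(Km+[S]), each point gives Vmax = v(Km+[S])/[S].
Equating: 133(Km+0.144)/0.144 = 301(Km+2.49)/2.49.
923.6·Km + 133 = 120.9·Km + 301, so (923.6 − 120.9)·Km = 301 − 133.
Km = 168.0/802.7 = 0.209 μM; then Vmax = 133(0.209+0.144)/0.144 = 326 μmol·min⁻¹.

Km = 0.209 μM; Vmax = 326 μmol·min⁻¹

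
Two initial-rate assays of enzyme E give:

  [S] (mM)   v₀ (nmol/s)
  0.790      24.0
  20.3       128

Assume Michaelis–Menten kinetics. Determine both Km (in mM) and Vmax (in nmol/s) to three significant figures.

From v = Vmax[S]/(Km+[S]), each point gives Vmax = v(Km+[S])/[S].
Equating: 24.0(Km+0.790)/0.790 = 128(Km+20.3)/20.3.
30.38·Km + 24.0 = 6.305·Km + 128, so (30.38 − 6.305)·Km = 128 − 24.0.
Km = 104.0/24.07 = 4.32 mM; then Vmax = 24.0(4.32+0.790)/0.790 = 155 nmol/s.

Km = 4.32 mM; Vmax = 155 nmol/s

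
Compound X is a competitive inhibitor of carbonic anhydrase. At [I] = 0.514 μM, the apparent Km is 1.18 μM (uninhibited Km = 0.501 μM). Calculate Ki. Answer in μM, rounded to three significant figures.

0.379 μM

Competitive: Km,app = α·Km with α = 1 + [I]/Ki.
α = Km,app/Km = 1.18/0.501 = 2.355.
Since α = 1 + [I]/Ki, [I]/Ki = 2.355 − 1 = 1.355 and Ki = 0.514/1.355 = 0.379 μM.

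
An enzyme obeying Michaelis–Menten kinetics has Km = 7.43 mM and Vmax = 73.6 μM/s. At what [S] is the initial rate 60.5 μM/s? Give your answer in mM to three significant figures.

34.3 mM

The required fractional saturation is v/Vmax = 60.5/73.6 = 0.8220.
Then [S]/(Km+[S]) = 0.8220 ⇒ [S] = 7.43 × 0.8220/(1 − 0.8220) = 34.3 mM.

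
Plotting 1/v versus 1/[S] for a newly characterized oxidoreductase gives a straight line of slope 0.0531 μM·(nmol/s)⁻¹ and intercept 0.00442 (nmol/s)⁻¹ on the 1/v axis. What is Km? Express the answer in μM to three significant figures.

12.0 μM

y-intercept = 1/Vmax ⇒ Vmax = 226 nmol/s; slope = Km/Vmax ⇒ Km = slope × Vmax.
Km = 0.0531 × 226 = 12.0 μM.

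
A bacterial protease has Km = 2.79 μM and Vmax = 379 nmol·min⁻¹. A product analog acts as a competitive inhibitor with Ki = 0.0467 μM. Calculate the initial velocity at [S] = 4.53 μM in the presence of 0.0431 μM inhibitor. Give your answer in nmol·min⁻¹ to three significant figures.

With α = 1 + [I]/Ki = 1 + 0.0431/0.0467 = 1.923, the competitive rate law is v = Vmax[S] / (αKm + [S]).
v = 379×4.53 / (1.923×2.79 + 4.53) = 1717/9.895 = 174 nmol·min⁻¹.

174 nmol·min⁻¹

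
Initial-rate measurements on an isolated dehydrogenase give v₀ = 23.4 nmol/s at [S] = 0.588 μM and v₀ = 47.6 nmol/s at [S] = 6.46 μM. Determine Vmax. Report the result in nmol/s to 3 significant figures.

53.1 nmol/s

In reciprocal form, 1/v = (Km/Vmax)·(1/[S]) + 1/Vmax. The two points give (1/[S], 1/v) = (1.701, 0.04274) and (0.1548, 0.02101).
Slope = (0.04274 − 0.02101)/(1.701 − 0.1548) = 0.01405; intercept = 0.04274 − 0.01405×1.701 = 0.01883.
Vmax = 1/intercept = 53.1 nmol/s; Km = slope × Vmax = 0.01405 × 53.1 = 0.746 μM.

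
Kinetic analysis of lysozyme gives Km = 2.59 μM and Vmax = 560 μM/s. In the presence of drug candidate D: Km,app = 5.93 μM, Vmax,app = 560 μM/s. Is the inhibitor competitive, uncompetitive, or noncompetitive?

Km increases (2.59 → 5.93 μM) while Vmax is unchanged — the hallmark of competitive inhibition.

competitive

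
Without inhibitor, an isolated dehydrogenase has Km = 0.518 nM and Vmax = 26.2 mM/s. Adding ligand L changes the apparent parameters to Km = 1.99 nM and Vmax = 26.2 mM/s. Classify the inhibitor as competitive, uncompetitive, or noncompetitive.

Km increases (0.518 → 1.99 nM) while Vmax is unchanged — the hallmark of competitive inhibition.

competitive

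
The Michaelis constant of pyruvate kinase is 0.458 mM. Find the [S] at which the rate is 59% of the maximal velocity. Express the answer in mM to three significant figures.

v/Vmax = [S]/(Km+[S]) = 0.59, so [S] = Km·0.59/(1 − 0.59) = 0.458 × 1.439.
[S] = 0.659 mM.

0.659 mM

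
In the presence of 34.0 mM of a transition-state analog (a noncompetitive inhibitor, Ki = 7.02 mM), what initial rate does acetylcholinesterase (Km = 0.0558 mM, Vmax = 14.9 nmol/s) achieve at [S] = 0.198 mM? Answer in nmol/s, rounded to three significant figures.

1.99 nmol/s

With α = 1 + [I]/Ki = 1 + 34.0/7.02 = 5.843, the noncompetitive rate law is v = (Vmax/α)·[S] / (Km + [S]).
v = (14.9/5.843)×0.198 / (0.0558 + 0.198) = 0.5049/0.2538 = 1.99 nmol/s.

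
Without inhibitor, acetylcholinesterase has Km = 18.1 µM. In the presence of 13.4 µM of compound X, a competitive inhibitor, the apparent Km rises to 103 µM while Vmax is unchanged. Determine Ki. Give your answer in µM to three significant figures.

2.86 µM

Competitive: Km,app = α·Km with α = 1 + [I]/Ki.
α = Km,app/Km = 103/18.1 = 5.691.
Ki = [I]/(α − 1) = 13.4/4.691 = 2.86 µM.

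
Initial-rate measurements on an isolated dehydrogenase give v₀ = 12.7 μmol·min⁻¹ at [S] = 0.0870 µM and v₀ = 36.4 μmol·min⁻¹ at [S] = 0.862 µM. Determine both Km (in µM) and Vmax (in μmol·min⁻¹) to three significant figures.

From v = Vmax[S]/(Km+[S]), each point gives Vmax = v(Km+[S])/[S].
Equating: 12.7(Km+0.0870)/0.0870 = 36.4(Km+0.862)/0.862.
146.0·Km + 12.7 = 42.23·Km + 36.4, so (146.0 − 42.23)·Km = 36.4 − 12.7.
Km = 23.70/103.7 = 0.228 µM; then Vmax = 12.7(0.228+0.0870)/0.0870 = 46.0 μmol·min⁻¹.

Km = 0.228 µM; Vmax = 46.0 μmol·min⁻¹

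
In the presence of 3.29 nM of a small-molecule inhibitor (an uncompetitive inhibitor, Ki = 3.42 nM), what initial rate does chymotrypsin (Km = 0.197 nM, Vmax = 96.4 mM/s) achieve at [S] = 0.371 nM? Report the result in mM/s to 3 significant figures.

α = 1 + [I]/Ki = 1 + 3.29/3.42 = 1.962.
For an uncompetitive inhibitor, both parameters are divided by α, giving Vmax/α and Km/α: Km,app = 0.100 nM, Vmax,app = 49.1 mM/s.
v = Vmax,app·[S]/(Km,app + [S]) = 49.1 × 0.371/(0.100 + 0.371) = 38.7 mM/s.

38.7 mM/s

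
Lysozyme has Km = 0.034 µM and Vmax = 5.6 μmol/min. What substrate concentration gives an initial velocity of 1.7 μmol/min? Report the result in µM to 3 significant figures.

0.0148 µM

Rearranging v = Vmax[S]/(Km+[S]) gives [S] = Km·v/(Vmax − v).
[S] = 0.034 × 1.7 / (5.6 − 1.7) = 0.05780/3.900 = 0.0148 µM.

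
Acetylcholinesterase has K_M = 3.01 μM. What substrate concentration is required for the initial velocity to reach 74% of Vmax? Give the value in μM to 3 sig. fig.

v/Vmax = [S]/(Km+[S]) = 0.74, so [S] = Km·0.74/(1 − 0.74) = 3.01 × 2.846.
[S] = 8.57 μM.

8.57 μM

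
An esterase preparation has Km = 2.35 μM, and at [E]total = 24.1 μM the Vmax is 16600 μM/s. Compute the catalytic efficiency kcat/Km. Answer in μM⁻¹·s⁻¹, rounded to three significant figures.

293 μM⁻¹·s⁻¹

kcat = Vmax/[E]total = 16600/24.1 = 689 s⁻¹.
kcat/Km = 689/2.35 = 293 μM⁻¹·s⁻¹.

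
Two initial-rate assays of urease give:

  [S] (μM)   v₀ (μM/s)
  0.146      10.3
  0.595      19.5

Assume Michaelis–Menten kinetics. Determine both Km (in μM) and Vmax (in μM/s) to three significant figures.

Km = 0.244 μM; Vmax = 27.5 μM/s

In reciprocal form, 1/v = (Km/Vmax)·(1/[S]) + 1/Vmax. The two points give (1/[S], 1/v) = (6.849, 0.09709) and (1.681, 0.05128).
Slope = (0.09709 − 0.05128)/(6.849 − 1.681) = 0.008862; intercept = 0.09709 − 0.008862×6.849 = 0.03639.
Vmax = 1/intercept = 27.5 μM/s; Km = slope × Vmax = 0.008862 × 27.5 = 0.244 μM.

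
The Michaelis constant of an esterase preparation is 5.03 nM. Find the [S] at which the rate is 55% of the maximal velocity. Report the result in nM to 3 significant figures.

6.15 nM

v/Vmax = [S]/(Km+[S]) = 0.55, so [S] = Km·0.55/(1 − 0.55) = 5.03 × 1.222.
[S] = 6.15 nM.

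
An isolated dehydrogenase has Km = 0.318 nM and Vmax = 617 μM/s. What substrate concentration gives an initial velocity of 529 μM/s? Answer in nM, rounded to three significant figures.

1.91 nM

The required fractional saturation is v/Vmax = 529/617 = 0.8574.
Then [S]/(Km+[S]) = 0.8574 ⇒ [S] = 0.318 × 0.8574/(1 − 0.8574) = 1.91 nM.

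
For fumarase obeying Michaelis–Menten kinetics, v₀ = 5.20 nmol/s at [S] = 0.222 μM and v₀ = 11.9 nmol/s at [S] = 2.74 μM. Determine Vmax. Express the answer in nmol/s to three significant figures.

13.4 nmol/s

From v = Vmax[S]/(Km+[S]), each point gives Vmax = v(Km+[S])/[S].
Equating: 5.20(Km+0.222)/0.222 = 11.9(Km+2.74)/2.74.
23.42·Km + 5.20 = 4.343·Km + 11.9, so (23.42 − 4.343)·Km = 11.9 − 5.20.
Km = 6.700/19.08 = 0.351 μM; then Vmax = 5.20(0.351+0.222)/0.222 = 13.4 nmol/s.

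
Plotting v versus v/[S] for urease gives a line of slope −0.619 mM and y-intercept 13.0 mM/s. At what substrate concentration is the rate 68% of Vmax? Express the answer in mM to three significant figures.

1.32 mM

The Eadie–Hofstee slope gives Km = 0.619 mM (slope = −Km).
v/Vmax = [S]/(Km+[S]) = 0.68 ⇒ [S] = Km·0.68/(1−0.68) = 0.619 × 2.125 = 1.32 mM.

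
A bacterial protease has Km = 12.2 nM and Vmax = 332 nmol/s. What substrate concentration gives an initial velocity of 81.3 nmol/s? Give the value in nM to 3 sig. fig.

3.96 nM

Rearranging v = Vmax[S]/(Km+[S]) gives [S] = Km·v/(Vmax − v).
[S] = 12.2 × 81.3 / (332 − 81.3) = 991.9/250.7 = 3.96 nM.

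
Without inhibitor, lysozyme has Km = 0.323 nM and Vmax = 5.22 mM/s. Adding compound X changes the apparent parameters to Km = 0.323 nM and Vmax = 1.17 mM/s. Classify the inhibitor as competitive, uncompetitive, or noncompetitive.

noncompetitive

Vmax decreases (5.22 → 1.17 mM/s) while Km is unchanged — pure noncompetitive inhibition.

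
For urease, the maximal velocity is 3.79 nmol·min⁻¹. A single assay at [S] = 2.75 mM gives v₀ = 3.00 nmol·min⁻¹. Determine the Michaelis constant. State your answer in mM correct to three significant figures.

0.724 mM

From v = Vmax[S]/(Km+[S]), Km = [S](Vmax − v)/v.
Km = 2.75 × (3.79 − 3.00) / 3.00 = 2.173/3.00 = 0.724 mM.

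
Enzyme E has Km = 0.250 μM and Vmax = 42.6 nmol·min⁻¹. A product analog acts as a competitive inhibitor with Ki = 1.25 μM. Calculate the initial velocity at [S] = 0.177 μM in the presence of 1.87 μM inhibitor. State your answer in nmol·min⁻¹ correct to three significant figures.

α = 1 + [I]/Ki = 1 + 1.87/1.25 = 2.496.
For a competitive inhibitor, Vmax is unchanged and the apparent Km becomes α·Km: Km,app = 0.624 μM, Vmax,app = 42.6 nmol·min⁻¹.
v = Vmax,app·[S]/(Km,app + [S]) = 42.6 × 0.177/(0.624 + 0.177) = 9.41 nmol·min⁻¹.

9.41 nmol·min⁻¹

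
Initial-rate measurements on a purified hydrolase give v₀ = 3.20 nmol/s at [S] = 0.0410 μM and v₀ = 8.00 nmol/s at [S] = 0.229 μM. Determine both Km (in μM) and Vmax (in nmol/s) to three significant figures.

Km = 0.111 μM; Vmax = 11.9 nmol/s

From v = Vmax[S]/(Km+[S]), each point gives Vmax = v(Km+[S])/[S].
Equating: 3.20(Km+0.0410)/0.0410 = 8.00(Km+0.229)/0.229.
78.05·Km + 3.20 = 34.93·Km + 8.00, so (78.05 − 34.93)·Km = 8.00 − 3.20.
Km = 4.800/43.11 = 0.111 μM; then Vmax = 3.20(0.111+0.0410)/0.0410 = 11.9 nmol/s.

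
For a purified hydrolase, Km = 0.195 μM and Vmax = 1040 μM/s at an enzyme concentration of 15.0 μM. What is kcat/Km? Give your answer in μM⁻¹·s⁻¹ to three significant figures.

356 μM⁻¹·s⁻¹

kcat = Vmax/[E]total = 1040/15.0 = 69.3 s⁻¹.
kcat/Km = 69.3/0.195 = 356 μM⁻¹·s⁻¹.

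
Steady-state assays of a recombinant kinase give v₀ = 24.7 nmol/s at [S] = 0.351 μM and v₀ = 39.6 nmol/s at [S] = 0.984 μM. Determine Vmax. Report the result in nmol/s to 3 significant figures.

59.5 nmol/s

In reciprocal form, 1/v = (Km/Vmax)·(1/[S]) + 1/Vmax. The two points give (1/[S], 1/v) = (2.849, 0.04049) and (1.016, 0.02525).
Slope = (0.04049 − 0.02525)/(2.849 − 1.016) = 0.008312; intercept = 0.04049 − 0.008312×2.849 = 0.01681.
Vmax = 1/intercept = 59.5 nmol/s; Km = slope × Vmax = 0.008312 × 59.5 = 0.495 μM.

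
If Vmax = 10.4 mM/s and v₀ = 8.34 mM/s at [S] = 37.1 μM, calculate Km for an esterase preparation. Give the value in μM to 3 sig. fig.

From v = Vmax[S]/(Km+[S]), Km = [S](Vmax − v)/v.
Km = 37.1 × (10.4 − 8.34) / 8.34 = 76.43/8.34 = 9.16 μM.

9.16 μM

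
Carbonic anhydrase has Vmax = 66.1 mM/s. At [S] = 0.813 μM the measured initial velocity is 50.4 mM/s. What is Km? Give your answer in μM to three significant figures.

0.253 μM

From v = Vmax[S]/(Km+[S]), Km = [S](Vmax − v)/v.
Km = 0.813 × (66.1 − 50.4) / 50.4 = 12.76/50.4 = 0.253 μM.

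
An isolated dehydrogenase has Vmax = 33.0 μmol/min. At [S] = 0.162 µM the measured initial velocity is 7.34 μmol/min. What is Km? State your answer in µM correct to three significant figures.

0.566 µM

From v = Vmax[S]/(Km+[S]), Km = [S](Vmax − v)/v.
Km = 0.162 × (33.0 − 7.34) / 7.34 = 4.157/7.34 = 0.566 µM.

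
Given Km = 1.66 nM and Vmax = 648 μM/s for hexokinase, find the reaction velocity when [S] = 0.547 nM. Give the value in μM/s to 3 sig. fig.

[S]/(Km+[S]) = 0.547/2.207 = 0.2478, the fractional saturation.
v = 0.2478 × Vmax = 0.2478 × 648 = 161 μM/s.

161 μM/s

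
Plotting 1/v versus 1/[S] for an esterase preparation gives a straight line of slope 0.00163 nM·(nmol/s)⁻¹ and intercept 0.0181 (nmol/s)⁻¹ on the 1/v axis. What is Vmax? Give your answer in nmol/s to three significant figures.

The y-intercept of a Lineweaver–Burk plot equals 1/Vmax, so Vmax = 1/0.0181 = 55.2 nmol/s.

55.2 nmol/s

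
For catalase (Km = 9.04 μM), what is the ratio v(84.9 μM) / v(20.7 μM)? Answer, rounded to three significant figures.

Since Vmax cancels, v₂/v₁ = [S]₂(Km+[S]₁) / [S]₁(Km+[S]₂).
= 84.9×(9.04+20.7) / (20.7×(9.04+84.9)) = 2525/1945 = 1.30.

1.30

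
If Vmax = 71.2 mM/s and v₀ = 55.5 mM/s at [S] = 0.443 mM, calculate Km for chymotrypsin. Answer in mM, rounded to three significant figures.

From v = Vmax[S]/(Km+[S]), Km = [S](Vmax − v)/v.
Km = 0.443 × (71.2 − 55.5) / 55.5 = 6.955/55.5 = 0.125 mM.

0.125 mM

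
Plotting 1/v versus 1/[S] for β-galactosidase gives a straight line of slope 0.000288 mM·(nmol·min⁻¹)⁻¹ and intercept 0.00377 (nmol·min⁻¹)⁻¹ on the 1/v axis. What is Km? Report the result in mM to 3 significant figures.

0.0764 mM

y-intercept = 1/Vmax ⇒ Vmax = 265 nmol·min⁻¹; slope = Km/Vmax ⇒ Km = slope × Vmax.
Km = 0.000288 × 265 = 0.0764 mM.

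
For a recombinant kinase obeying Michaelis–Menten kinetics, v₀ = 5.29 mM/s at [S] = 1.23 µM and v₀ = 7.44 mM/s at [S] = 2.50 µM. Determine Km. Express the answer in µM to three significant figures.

In reciprocal form, 1/v = (Km/Vmax)·(1/[S]) + 1/Vmax. The two points give (1/[S], 1/v) = (0.8130, 0.1890) and (0.4000, 0.1344).
Slope = (0.1890 − 0.1344)/(0.8130 − 0.4000) = 0.1323; intercept = 0.1890 − 0.1323×0.8130 = 0.08150.
Vmax = 1/intercept = 12.3 mM/s; Km = slope × Vmax = 0.1323 × 12.3 = 1.62 µM.

1.62 µM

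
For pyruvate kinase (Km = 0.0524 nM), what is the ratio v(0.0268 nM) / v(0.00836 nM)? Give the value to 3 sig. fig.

2.46

The fractional saturations are [S]/(Km+[S]) = 0.00836/0.06076 = 0.1376 and 0.0268/0.07920 = 0.3384.
v₂/v₁ is just their ratio: 0.3384/0.1376 = 2.46.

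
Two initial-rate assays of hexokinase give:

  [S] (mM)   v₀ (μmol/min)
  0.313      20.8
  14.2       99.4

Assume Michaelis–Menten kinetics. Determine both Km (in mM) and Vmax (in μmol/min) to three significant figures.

From v = Vmax[S]/(Km+[S]), each point gives Vmax = v(Km+[S])/[S].
Equating: 20.8(Km+0.313)/0.313 = 99.4(Km+14.2)/14.2.
66.45·Km + 20.8 = 7.000·Km + 99.4, so (66.45 − 7.000)·Km = 99.4 − 20.8.
Km = 78.60/59.45 = 1.32 mM; then Vmax = 20.8(1.32+0.313)/0.313 = 109 μmol/min.

Km = 1.32 mM; Vmax = 109 μmol/min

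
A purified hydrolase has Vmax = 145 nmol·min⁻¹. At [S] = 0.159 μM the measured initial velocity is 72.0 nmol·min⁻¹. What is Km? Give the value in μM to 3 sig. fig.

From v = Vmax[S]/(Km+[S]), Km = [S](Vmax − v)/v.
Km = 0.159 × (145 − 72.0) / 72.0 = 11.61/72.0 = 0.161 μM.

0.161 μM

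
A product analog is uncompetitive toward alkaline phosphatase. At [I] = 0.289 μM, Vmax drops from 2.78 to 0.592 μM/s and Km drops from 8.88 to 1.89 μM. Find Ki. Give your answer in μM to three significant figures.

0.0782 μM

Uncompetitive: Vmax,app = Vmax/α (and Km,app = Km/α) with α = 1 + [I]/Ki.
α = Vmax/Vmax,app = 2.78/0.592 = 4.696.
Ki = [I]/(α − 1) = 0.289/3.696 = 0.0782 μM.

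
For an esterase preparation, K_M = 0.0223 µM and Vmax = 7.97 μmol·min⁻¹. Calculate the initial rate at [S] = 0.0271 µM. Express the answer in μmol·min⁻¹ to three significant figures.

[S]/(Km+[S]) = 0.0271/0.04940 = 0.5486, the fractional saturation.
v = 0.5486 × Vmax = 0.5486 × 7.97 = 4.37 μmol·min⁻¹.

4.37 μmol·min⁻¹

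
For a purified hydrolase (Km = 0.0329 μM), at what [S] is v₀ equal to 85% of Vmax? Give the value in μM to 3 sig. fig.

v/Vmax = [S]/(Km+[S]) = 0.85, so [S] = Km·0.85/(1 − 0.85) = 0.0329 × 5.667.
[S] = 0.186 μM.

0.186 μM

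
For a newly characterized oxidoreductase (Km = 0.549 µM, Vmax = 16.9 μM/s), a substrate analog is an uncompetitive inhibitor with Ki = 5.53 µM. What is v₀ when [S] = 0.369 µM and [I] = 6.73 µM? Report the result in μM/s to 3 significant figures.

α = 1 + [I]/Ki = 1 + 6.73/5.53 = 2.217.
For an uncompetitive inhibitor, both parameters are divided by α, giving Vmax/α and Km/α: Km,app = 0.248 µM, Vmax,app = 7.62 μM/s.
v = Vmax,app·[S]/(Km,app + [S]) = 7.62 × 0.369/(0.248 + 0.369) = 4.56 μM/s.

4.56 μM/s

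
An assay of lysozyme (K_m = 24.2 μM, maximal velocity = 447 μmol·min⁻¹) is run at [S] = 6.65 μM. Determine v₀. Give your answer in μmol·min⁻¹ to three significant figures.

[S]/(Km+[S]) = 6.65/30.85 = 0.2156, the fractional saturation.
v = 0.2156 × Vmax = 0.2156 × 447 = 96.4 μmol·min⁻¹.

96.4 μmol·min⁻¹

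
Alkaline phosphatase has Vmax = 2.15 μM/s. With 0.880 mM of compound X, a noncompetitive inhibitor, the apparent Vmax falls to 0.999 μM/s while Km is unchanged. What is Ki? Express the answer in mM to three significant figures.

0.764 mM

Noncompetitive: Vmax,app = Vmax/α with α = 1 + [I]/Ki.
α = Vmax/Vmax,app = 2.15/0.999 = 2.152.
Ki = [I]/(α − 1) = 0.880/1.152 = 0.764 mM.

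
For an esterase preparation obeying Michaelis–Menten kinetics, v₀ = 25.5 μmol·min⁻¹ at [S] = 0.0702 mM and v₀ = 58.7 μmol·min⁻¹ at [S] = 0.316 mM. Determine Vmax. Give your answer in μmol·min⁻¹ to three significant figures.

93.4 μmol·min⁻¹

From v = Vmax[S]/(Km+[S]), each point gives Vmax = v(Km+[S])/[S].
Equating: 25.5(Km+0.0702)/0.0702 = 58.7(Km+0.316)/0.316.
363.2·Km + 25.5 = 185.8·Km + 58.7, so (363.2 − 185.8)·Km = 58.7 − 25.5.
Km = 33.20/177.5 = 0.187 mM; then Vmax = 25.5(0.187+0.0702)/0.0702 = 93.4 μmol·min⁻¹.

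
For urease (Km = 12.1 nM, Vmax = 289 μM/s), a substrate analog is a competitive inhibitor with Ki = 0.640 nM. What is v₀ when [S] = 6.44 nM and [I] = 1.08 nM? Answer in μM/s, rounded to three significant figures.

α = 1 + [I]/Ki = 1 + 1.08/0.640 = 2.688.
For a competitive inhibitor, Vmax is unchanged and the apparent Km becomes α·Km: Km,app = 32.5 nM, Vmax,app = 289 μM/s.
v = Vmax,app·[S]/(Km,app + [S]) = 289 × 6.44/(32.5 + 6.44) = 47.8 μM/s.

47.8 μM/s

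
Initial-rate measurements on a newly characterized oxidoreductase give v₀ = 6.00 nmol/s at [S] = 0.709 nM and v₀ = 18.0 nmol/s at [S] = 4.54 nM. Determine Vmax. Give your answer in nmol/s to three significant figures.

28.6 nmol/s

From v = Vmax[S]/(Km+[S]), each point gives Vmax = v(Km+[S])/[S].
Equating: 6.00(Km+0.709)/0.709 = 18.0(Km+4.54)/4.54.
8.463·Km + 6.00 = 3.965·Km + 18.0, so (8.463 − 3.965)·Km = 18.0 − 6.00.
Km = 12.00/4.498 = 2.67 nM; then Vmax = 6.00(2.67+0.709)/0.709 = 28.6 nmol/s.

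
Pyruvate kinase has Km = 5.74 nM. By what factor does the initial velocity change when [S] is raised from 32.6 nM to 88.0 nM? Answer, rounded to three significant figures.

1.10

Since Vmax cancels, v₂/v₁ = [S]₂(Km+[S]₁) / [S]₁(Km+[S]₂).
= 88.0×(5.74+32.6) / (32.6×(5.74+88.0)) = 3374/3056 = 1.10.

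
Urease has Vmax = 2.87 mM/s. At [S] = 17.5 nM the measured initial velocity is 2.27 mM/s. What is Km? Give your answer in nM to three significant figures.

4.63 nM

From v = Vmax[S]/(Km+[S]), Km = [S](Vmax − v)/v.
Km = 17.5 × (2.87 − 2.27) / 2.27 = 10.50/2.27 = 4.63 nM.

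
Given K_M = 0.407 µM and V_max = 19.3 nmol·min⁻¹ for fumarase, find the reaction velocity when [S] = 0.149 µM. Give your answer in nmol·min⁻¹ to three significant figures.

[S]/(Km+[S]) = 0.149/0.5560 = 0.2680, the fractional saturation.
v = 0.2680 × Vmax = 0.2680 × 19.3 = 5.17 nmol·min⁻¹.

5.17 nmol·min⁻¹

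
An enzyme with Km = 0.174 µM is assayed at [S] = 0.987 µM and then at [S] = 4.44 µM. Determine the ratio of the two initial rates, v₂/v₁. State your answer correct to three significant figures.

The fractional saturations are [S]/(Km+[S]) = 0.987/1.161 = 0.8501 and 4.44/4.614 = 0.9623.
v₂/v₁ is just their ratio: 0.9623/0.8501 = 1.13.

1.13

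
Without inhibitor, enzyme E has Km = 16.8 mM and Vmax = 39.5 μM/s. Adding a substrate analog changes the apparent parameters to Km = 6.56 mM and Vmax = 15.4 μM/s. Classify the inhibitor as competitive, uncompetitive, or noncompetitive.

Both Km and Vmax decrease by the same factor (~2.56-fold) — characteristic of uncompetitive inhibition.

uncompetitive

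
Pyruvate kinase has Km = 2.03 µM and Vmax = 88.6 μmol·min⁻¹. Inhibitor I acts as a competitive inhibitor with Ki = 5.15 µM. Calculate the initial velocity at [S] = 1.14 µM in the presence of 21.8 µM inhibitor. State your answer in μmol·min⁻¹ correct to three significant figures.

8.59 μmol·min⁻¹

α = 1 + [I]/Ki = 1 + 21.8/5.15 = 5.233.
For a competitive inhibitor, Vmax is unchanged and the apparent Km becomes α·Km: Km,app = 10.6 µM, Vmax,app = 88.6 μmol·min⁻¹.
v = Vmax,app·[S]/(Km,app + [S]) = 88.6 × 1.14/(10.6 + 1.14) = 8.59 μmol·min⁻¹.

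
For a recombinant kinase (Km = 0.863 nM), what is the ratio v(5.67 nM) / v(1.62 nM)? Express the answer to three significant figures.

1.33

The fractional saturations are [S]/(Km+[S]) = 1.62/2.483 = 0.6524 and 5.67/6.533 = 0.8679.
v₂/v₁ is just their ratio: 0.8679/0.6524 = 1.33.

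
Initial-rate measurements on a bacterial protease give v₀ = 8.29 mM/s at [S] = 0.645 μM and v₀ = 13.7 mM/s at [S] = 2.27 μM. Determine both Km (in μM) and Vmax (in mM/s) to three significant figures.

Km = 0.794 μM; Vmax = 18.5 mM/s

In reciprocal form, 1/v = (Km/Vmax)·(1/[S]) + 1/Vmax. The two points give (1/[S], 1/v) = (1.550, 0.1206) and (0.4405, 0.07299).
Slope = (0.1206 − 0.07299)/(1.550 − 0.4405) = 0.04292; intercept = 0.1206 − 0.04292×1.550 = 0.05409.
Vmax = 1/intercept = 18.5 mM/s; Km = slope × Vmax = 0.04292 × 18.5 = 0.794 μM.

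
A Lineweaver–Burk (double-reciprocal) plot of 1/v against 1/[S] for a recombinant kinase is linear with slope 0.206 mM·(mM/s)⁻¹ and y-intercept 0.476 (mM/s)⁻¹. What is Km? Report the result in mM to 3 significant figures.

0.433 mM

y-intercept = 1/Vmax ⇒ Vmax = 2.10 mM/s; slope = Km/Vmax ⇒ Km = slope × Vmax.
Km = 0.206 × 2.10 = 0.433 mM.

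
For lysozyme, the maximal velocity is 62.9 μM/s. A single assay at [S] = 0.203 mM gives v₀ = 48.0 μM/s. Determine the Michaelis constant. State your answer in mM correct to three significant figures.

0.0630 mM

From v = Vmax[S]/(Km+[S]), Km = [S](Vmax − v)/v.
Km = 0.203 × (62.9 − 48.0) / 48.0 = 3.025/48.0 = 0.0630 mM.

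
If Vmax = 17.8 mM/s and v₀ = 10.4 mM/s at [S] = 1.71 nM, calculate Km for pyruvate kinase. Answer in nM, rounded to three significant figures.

v/Vmax = 10.4/17.8 = 0.5843 = [S]/(Km+[S]).
So Km + [S] = [S]/0.5843 = 2.927 nM, giving Km = 2.927 − 1.71 = 1.22 nM.

1.22 nM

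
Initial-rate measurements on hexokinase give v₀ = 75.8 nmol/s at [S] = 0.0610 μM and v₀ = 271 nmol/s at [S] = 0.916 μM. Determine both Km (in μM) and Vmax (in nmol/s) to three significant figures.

In reciprocal form, 1/v = (Km/Vmax)·(1/[S]) + 1/Vmax. The two points give (1/[S], 1/v) = (16.39, 0.01319) and (1.092, 0.003690).
Slope = (0.01319 − 0.003690)/(16.39 − 1.092) = 0.0006210; intercept = 0.01319 − 0.0006210×16.39 = 0.003012.
Vmax = 1/intercept = 332 nmol/s; Km = slope × Vmax = 0.0006210 × 332 = 0.206 μM.

Km = 0.206 μM; Vmax = 332 nmol/s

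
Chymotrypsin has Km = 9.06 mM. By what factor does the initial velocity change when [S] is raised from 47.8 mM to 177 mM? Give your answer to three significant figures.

1.13

The fractional saturations are [S]/(Km+[S]) = 47.8/56.86 = 0.8407 and 177/186.1 = 0.9513.
v₂/v₁ is just their ratio: 0.9513/0.8407 = 1.13.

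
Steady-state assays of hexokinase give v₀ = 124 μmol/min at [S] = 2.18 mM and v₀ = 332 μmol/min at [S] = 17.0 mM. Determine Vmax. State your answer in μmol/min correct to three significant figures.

441 μmol/min

From v = Vmax[S]/(Km+[S]), each point gives Vmax = v(Km+[S])/[S].
Equating: 124(Km+2.18)/2.18 = 332(Km+17.0)/17.0.
56.88·Km + 124 = 19.53·Km + 332, so (56.88 − 19.53)·Km = 332 − 124.
Km = 208.0/37.35 = 5.57 mM; then Vmax = 124(5.57+2.18)/2.18 = 441 μmol/min.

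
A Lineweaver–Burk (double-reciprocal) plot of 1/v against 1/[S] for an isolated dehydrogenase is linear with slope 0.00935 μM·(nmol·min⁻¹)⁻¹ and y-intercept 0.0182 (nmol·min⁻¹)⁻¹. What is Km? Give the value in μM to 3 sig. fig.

y-intercept = 1/Vmax ⇒ Vmax = 54.9 nmol·min⁻¹; slope = Km/Vmax ⇒ Km = slope × Vmax.
Km = 0.00935 × 54.9 = 0.514 μM.

0.514 μM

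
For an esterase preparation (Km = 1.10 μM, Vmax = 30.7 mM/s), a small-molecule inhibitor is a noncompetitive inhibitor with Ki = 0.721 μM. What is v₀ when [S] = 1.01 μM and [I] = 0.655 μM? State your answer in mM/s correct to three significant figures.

With α = 1 + [I]/Ki = 1 + 0.655/0.721 = 1.908, the noncompetitive rate law is v = (Vmax/α)·[S] / (Km + [S]).
v = (30.7/1.908)×1.01 / (1.10 + 1.01) = 16.25/2.110 = 7.70 mM/s.

7.70 mM/s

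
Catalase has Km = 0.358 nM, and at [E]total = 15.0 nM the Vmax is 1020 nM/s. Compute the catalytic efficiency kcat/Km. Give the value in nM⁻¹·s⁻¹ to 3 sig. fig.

190 nM⁻¹·s⁻¹

kcat = Vmax/[E]total = 1020/15.0 = 68.0 s⁻¹.
kcat/Km = 68.0/0.358 = 190 nM⁻¹·s⁻¹.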